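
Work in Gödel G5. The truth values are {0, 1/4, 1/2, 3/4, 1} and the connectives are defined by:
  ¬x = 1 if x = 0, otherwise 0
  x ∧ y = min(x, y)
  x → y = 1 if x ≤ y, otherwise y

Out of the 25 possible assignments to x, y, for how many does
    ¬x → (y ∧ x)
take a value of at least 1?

value 1: 20 assignments (counts)
value 0: 5 assignments
So 20 of the 25 assignments meet the threshold.

20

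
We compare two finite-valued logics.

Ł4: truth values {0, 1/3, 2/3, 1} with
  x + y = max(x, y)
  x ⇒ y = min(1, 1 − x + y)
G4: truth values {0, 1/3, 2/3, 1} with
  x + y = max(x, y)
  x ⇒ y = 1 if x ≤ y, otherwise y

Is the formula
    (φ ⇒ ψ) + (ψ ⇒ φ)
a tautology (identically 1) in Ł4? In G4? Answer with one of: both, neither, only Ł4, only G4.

both

In Ł4: every assignment gives 1 — tautology.
In G4: every assignment gives 1 — tautology.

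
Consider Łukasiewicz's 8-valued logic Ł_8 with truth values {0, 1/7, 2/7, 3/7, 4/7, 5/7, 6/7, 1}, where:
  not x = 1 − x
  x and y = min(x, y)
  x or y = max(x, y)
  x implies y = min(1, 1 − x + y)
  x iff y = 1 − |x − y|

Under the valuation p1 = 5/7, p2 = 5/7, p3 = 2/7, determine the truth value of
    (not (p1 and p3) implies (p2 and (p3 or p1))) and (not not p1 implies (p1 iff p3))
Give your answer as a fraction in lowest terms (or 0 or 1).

p1 and p3 = 5/7 and 2/7 = 2/7
not (p1 and p3) = not 2/7 = 5/7
p3 or p1 = 2/7 or 5/7 = 5/7
p2 and (p3 or p1) = 5/7 and 5/7 = 5/7
not (p1 and p3) implies (p2 and (p3 or p1)) = 5/7 implies 5/7 = 1
not p1 = not 5/7 = 2/7
not not p1 = not 2/7 = 5/7
p1 iff p3 = 5/7 iff 2/7 = 4/7
not not p1 implies (p1 iff p3) = 5/7 implies 4/7 = 6/7
(not (p1 and p3) implies (p2 and (p3 or p1))) and (not not p1 implies (p1 iff p3)) = 1 and 6/7 = 6/7

6/7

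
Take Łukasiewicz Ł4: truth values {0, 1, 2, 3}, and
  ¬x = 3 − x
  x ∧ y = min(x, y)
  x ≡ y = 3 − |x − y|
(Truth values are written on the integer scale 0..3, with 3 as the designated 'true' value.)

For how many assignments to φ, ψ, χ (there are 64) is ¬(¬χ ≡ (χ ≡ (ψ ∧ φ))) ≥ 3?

2

value 3: 2 assignments (counts)
value 2: 9 assignments
value 1: 22 assignments
value 0: 31 assignments
So 2 of the 64 assignments meet the threshold.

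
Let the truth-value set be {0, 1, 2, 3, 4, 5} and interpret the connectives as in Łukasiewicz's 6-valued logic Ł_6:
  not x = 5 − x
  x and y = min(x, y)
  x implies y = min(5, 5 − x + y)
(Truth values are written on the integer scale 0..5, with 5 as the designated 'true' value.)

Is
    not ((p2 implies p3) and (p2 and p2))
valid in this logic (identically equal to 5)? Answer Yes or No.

Counterexample: take p2 = 1, p3 = 0.
p2 implies p3 = 1 implies 0 = 4
p2 and p2 = 1 and 1 = 1
(p2 implies p3) and (p2 and p2) = 4 and 1 = 1
not ((p2 implies p3) and (p2 and p2)) = not 1 = 4
This gives 4 ≠ 5.

No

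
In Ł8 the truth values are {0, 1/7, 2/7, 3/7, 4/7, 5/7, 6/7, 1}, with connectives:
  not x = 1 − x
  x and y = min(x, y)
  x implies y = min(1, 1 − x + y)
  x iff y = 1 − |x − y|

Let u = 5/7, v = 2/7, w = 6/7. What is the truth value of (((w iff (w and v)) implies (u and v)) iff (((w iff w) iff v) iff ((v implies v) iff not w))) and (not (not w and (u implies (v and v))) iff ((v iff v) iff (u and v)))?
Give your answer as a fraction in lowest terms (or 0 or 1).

3/7

w and v = 6/7 and 2/7 = 2/7
w iff (w and v) = 6/7 iff 2/7 = 3/7
u and v = 5/7 and 2/7 = 2/7
(w iff (w and v)) implies (u and v) = 3/7 implies 2/7 = 6/7
w iff w = 6/7 iff 6/7 = 1
(w iff w) iff v = 1 iff 2/7 = 2/7
v implies v = 2/7 implies 2/7 = 1
not w = not 6/7 = 1/7
(v implies v) iff not w = 1 iff 1/7 = 1/7
((w iff w) iff v) iff ((v implies v) iff not w) = 2/7 iff 1/7 = 6/7
((w iff (w and v)) implies (u and v)) iff (((w iff w) iff v) iff ((v implies v) iff not w)) = 6/7 iff 6/7 = 1
not w = not 6/7 = 1/7
v and v = 2/7 and 2/7 = 2/7
u implies (v and v) = 5/7 implies 2/7 = 4/7
not w and (u implies (v and v)) = 1/7 and 4/7 = 1/7
not (not w and (u implies (v and v))) = not 1/7 = 6/7
v iff v = 2/7 iff 2/7 = 1
u and v = 5/7 and 2/7 = 2/7
(v iff v) iff (u and v) = 1 iff 2/7 = 2/7
not (not w and (u implies (v and v))) iff ((v iff v) iff (u and v)) = 6/7 iff 2/7 = 3/7
(((w iff (w and v)) implies (u and v)) iff (((w iff w) iff v) iff ((v implies v) iff not w))) and (not (not w and (u implies (v and v))) iff ((v iff v) iff (u and v))) = 1 and 3/7 = 3/7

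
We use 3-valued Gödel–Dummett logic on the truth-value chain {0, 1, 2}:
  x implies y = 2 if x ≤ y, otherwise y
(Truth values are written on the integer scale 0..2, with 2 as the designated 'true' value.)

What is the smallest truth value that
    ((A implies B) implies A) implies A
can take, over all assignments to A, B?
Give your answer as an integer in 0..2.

1

Take A = 1, B = 0:
A implies B = 1 implies 0 = 0
(A implies B) implies A = 0 implies 1 = 2
((A implies B) implies A) implies A = 2 implies 1 = 1
No assignment yields a value below 1, so this is the minimum.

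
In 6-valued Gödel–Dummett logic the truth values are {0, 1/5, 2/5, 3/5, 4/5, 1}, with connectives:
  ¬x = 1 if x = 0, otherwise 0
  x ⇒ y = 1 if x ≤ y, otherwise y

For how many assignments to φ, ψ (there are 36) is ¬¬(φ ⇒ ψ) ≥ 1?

31

value 1: 31 assignments (counts)
value 0: 5 assignments
So 31 of the 36 assignments meet the threshold.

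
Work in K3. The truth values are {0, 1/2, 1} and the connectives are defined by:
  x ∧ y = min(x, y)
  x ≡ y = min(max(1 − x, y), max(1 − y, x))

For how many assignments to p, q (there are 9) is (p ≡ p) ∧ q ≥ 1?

p = 0, q = 0 ↦ 0  <
p = 0, q = 1/2 ↦ 1/2  <
p = 0, q = 1 ↦ 1  ≥
p = 1/2, q = 0 ↦ 0  <
p = 1/2, q = 1/2 ↦ 1/2  <
p = 1/2, q = 1 ↦ 1/2  <
p = 1, q = 0 ↦ 0  <
p = 1, q = 1/2 ↦ 1/2  <
p = 1, q = 1 ↦ 1  ≥
So 2 of the 9 assignments meet the threshold.

2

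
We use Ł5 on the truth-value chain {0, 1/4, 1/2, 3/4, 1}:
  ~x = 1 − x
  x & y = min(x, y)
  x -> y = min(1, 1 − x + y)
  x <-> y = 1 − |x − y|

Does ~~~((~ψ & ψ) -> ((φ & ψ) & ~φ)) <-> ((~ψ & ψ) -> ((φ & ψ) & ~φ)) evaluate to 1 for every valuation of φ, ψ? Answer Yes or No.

No

Counterexample: take φ = 0, ψ = 0.
~ψ = ~0 = 1
~ψ & ψ = 1 & 0 = 0
φ & ψ = 0 & 0 = 0
~φ = ~0 = 1
(φ & ψ) & ~φ = 0 & 1 = 0
(~ψ & ψ) -> ((φ & ψ) & ~φ) = 0 -> 0 = 1
~((~ψ & ψ) -> ((φ & ψ) & ~φ)) = ~1 = 0
~~((~ψ & ψ) -> ((φ & ψ) & ~φ)) = ~0 = 1
~~~((~ψ & ψ) -> ((φ & ψ) & ~φ)) = ~1 = 0
~ψ = ~0 = 1
~ψ & ψ = 1 & 0 = 0
φ & ψ = 0 & 0 = 0
~φ = ~0 = 1
(φ & ψ) & ~φ = 0 & 1 = 0
(~ψ & ψ) -> ((φ & ψ) & ~φ) = 0 -> 0 = 1
~~~((~ψ & ψ) -> ((φ & ψ) & ~φ)) <-> ((~ψ & ψ) -> ((φ & ψ) & ~φ)) = 0 <-> 1 = 0
This gives 0 ≠ 1.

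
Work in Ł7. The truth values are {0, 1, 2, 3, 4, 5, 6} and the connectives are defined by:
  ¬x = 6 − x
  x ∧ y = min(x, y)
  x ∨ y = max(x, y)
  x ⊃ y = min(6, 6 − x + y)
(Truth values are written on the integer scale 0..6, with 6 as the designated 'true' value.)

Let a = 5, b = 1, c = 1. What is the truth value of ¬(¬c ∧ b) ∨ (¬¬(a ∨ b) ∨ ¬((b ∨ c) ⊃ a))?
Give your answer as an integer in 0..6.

5

¬c = ¬1 = 5
¬c ∧ b = 5 ∧ 1 = 1
¬(¬c ∧ b) = ¬1 = 5
a ∨ b = 5 ∨ 1 = 5
¬(a ∨ b) = ¬5 = 1
¬¬(a ∨ b) = ¬1 = 5
b ∨ c = 1 ∨ 1 = 1
(b ∨ c) ⊃ a = 1 ⊃ 5 = 6
¬((b ∨ c) ⊃ a) = ¬6 = 0
¬¬(a ∨ b) ∨ ¬((b ∨ c) ⊃ a) = 5 ∨ 0 = 5
¬(¬c ∧ b) ∨ (¬¬(a ∨ b) ∨ ¬((b ∨ c) ⊃ a)) = 5 ∨ 5 = 5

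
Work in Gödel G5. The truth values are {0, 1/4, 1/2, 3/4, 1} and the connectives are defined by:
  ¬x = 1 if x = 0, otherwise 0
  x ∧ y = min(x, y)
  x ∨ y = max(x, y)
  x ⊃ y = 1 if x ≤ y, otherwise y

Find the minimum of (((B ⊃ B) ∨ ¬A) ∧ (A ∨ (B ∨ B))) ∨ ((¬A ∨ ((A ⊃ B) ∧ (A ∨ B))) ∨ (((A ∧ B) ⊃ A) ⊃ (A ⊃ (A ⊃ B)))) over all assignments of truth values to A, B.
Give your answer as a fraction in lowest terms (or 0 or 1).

1/4

Take A = 1/4, B = 0:
B ⊃ B = 0 ⊃ 0 = 1
¬A = ¬1/4 = 0
(B ⊃ B) ∨ ¬A = 1 ∨ 0 = 1
B ∨ B = 0 ∨ 0 = 0
A ∨ (B ∨ B) = 1/4 ∨ 0 = 1/4
((B ⊃ B) ∨ ¬A) ∧ (A ∨ (B ∨ B)) = 1 ∧ 1/4 = 1/4
¬A = ¬1/4 = 0
A ⊃ B = 1/4 ⊃ 0 = 0
A ∨ B = 1/4 ∨ 0 = 1/4
(A ⊃ B) ∧ (A ∨ B) = 0 ∧ 1/4 = 0
¬A ∨ ((A ⊃ B) ∧ (A ∨ B)) = 0 ∨ 0 = 0
A ∧ B = 1/4 ∧ 0 = 0
(A ∧ B) ⊃ A = 0 ⊃ 1/4 = 1
A ⊃ B = 1/4 ⊃ 0 = 0
A ⊃ (A ⊃ B) = 1/4 ⊃ 0 = 0
((A ∧ B) ⊃ A) ⊃ (A ⊃ (A ⊃ B)) = 1 ⊃ 0 = 0
(¬A ∨ ((A ⊃ B) ∧ (A ∨ B))) ∨ (((A ∧ B) ⊃ A) ⊃ (A ⊃ (A ⊃ B))) = 0 ∨ 0 = 0
(((B ⊃ B) ∨ ¬A) ∧ (A ∨ (B ∨ B))) ∨ ((¬A ∨ ((A ⊃ B) ∧ (A ∨ B))) ∨ (((A ∧ B) ⊃ A) ⊃ (A ⊃ (A ⊃ B)))) = 1/4 ∨ 0 = 1/4
No assignment yields a value below 1/4, so this is the minimum.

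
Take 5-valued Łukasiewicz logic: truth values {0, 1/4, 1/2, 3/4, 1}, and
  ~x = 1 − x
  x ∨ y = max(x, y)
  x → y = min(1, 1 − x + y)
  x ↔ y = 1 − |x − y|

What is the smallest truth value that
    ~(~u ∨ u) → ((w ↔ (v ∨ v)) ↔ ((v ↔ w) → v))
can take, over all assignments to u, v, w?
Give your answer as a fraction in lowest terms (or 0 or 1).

Take u = 1/2, v = 0, w = 0:
~u = ~1/2 = 1/2
~u ∨ u = 1/2 ∨ 1/2 = 1/2
~(~u ∨ u) = ~1/2 = 1/2
v ∨ v = 0 ∨ 0 = 0
w ↔ (v ∨ v) = 0 ↔ 0 = 1
v ↔ w = 0 ↔ 0 = 1
(v ↔ w) → v = 1 → 0 = 0
(w ↔ (v ∨ v)) ↔ ((v ↔ w) → v) = 1 ↔ 0 = 0
~(~u ∨ u) → ((w ↔ (v ∨ v)) ↔ ((v ↔ w) → v)) = 1/2 → 0 = 1/2
No assignment yields a value below 1/2, so this is the minimum.

1/2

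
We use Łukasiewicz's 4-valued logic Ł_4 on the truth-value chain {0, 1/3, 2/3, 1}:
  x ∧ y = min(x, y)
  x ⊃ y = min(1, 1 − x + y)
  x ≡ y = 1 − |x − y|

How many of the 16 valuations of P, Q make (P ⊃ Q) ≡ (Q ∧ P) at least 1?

P = 0, Q = 0 ↦ 0  <
P = 0, Q = 1/3 ↦ 0  <
P = 0, Q = 2/3 ↦ 0  <
P = 0, Q = 1 ↦ 0  <
P = 1/3, Q = 0 ↦ 1/3  <
P = 1/3, Q = 1/3 ↦ 1/3  <
P = 1/3, Q = 2/3 ↦ 1/3  <
P = 1/3, Q = 1 ↦ 1/3  <
P = 2/3, Q = 0 ↦ 2/3  <
P = 2/3, Q = 1/3 ↦ 2/3  <
P = 2/3, Q = 2/3 ↦ 2/3  <
P = 2/3, Q = 1 ↦ 2/3  <
P = 1, Q = 0 ↦ 1  ≥
P = 1, Q = 1/3 ↦ 1  ≥
P = 1, Q = 2/3 ↦ 1  ≥
P = 1, Q = 1 ↦ 1  ≥
So 4 of the 16 assignments meet the threshold.

4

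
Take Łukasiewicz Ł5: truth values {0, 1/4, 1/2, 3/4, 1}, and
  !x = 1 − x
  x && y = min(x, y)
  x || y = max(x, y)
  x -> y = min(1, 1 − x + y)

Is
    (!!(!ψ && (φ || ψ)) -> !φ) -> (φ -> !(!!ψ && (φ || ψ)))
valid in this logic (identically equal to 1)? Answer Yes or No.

No

Counterexample: take φ = 1/4, ψ = 1.
!ψ = !1 = 0
φ || ψ = 1/4 || 1 = 1
!ψ && (φ || ψ) = 0 && 1 = 0
!(!ψ && (φ || ψ)) = !0 = 1
!!(!ψ && (φ || ψ)) = !1 = 0
!φ = !1/4 = 3/4
!!(!ψ && (φ || ψ)) -> !φ = 0 -> 3/4 = 1
!ψ = !1 = 0
!!ψ = !0 = 1
φ || ψ = 1/4 || 1 = 1
!!ψ && (φ || ψ) = 1 && 1 = 1
!(!!ψ && (φ || ψ)) = !1 = 0
φ -> !(!!ψ && (φ || ψ)) = 1/4 -> 0 = 3/4
(!!(!ψ && (φ || ψ)) -> !φ) -> (φ -> !(!!ψ && (φ || ψ))) = 1 -> 3/4 = 3/4
This gives 3/4 ≠ 1.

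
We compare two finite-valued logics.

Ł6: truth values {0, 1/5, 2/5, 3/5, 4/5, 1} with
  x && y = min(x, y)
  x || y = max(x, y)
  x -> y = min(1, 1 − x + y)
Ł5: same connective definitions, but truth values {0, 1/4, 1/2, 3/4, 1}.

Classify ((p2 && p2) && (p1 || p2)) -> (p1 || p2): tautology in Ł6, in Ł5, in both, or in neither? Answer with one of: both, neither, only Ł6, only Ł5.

both

In Ł6: every assignment gives 1 — tautology.
In Ł5: every assignment gives 1 — tautology.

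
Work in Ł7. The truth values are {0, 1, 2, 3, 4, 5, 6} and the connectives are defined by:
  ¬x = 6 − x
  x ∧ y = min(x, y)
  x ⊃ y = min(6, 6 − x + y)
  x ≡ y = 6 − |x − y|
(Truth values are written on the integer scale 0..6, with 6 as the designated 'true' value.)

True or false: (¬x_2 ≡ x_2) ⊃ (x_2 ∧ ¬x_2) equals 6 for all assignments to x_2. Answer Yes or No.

Counterexample: take x_2 = 1.
¬x_2 = ¬1 = 5
¬x_2 ≡ x_2 = 5 ≡ 1 = 2
¬x_2 = ¬1 = 5
x_2 ∧ ¬x_2 = 1 ∧ 5 = 1
(¬x_2 ≡ x_2) ⊃ (x_2 ∧ ¬x_2) = 2 ⊃ 1 = 5
This gives 5 ≠ 6.

No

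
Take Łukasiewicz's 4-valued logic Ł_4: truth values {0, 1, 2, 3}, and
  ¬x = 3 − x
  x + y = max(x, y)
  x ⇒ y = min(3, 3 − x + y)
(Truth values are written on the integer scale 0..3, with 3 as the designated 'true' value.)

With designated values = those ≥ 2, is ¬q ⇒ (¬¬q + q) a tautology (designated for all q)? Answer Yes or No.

No

Counterexample: take q = 0.
¬q = ¬0 = 3
¬q = ¬0 = 3
¬¬q = ¬3 = 0
¬¬q + q = 0 + 0 = 0
¬q ⇒ (¬¬q + q) = 3 ⇒ 0 = 0
This gives 0, which is below 2.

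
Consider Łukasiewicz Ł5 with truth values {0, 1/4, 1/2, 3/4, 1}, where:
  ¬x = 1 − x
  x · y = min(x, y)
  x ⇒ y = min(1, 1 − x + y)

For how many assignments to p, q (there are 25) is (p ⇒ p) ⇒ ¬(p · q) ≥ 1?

value 1: 9 assignments (counts)
value 3/4: 7 assignments
value 1/2: 5 assignments
value 1/4: 3 assignments
value 0: 1 assignment
So 9 of the 25 assignments meet the threshold.

9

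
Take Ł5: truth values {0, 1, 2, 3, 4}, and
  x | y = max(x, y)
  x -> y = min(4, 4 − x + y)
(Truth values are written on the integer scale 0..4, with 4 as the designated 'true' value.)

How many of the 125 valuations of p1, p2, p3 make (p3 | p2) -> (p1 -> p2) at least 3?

115

value 4: 105 assignments (counts)
value 3: 10 assignments (counts)
value 2: 6 assignments
value 1: 3 assignments
value 0: 1 assignment
So 115 of the 125 assignments meet the threshold.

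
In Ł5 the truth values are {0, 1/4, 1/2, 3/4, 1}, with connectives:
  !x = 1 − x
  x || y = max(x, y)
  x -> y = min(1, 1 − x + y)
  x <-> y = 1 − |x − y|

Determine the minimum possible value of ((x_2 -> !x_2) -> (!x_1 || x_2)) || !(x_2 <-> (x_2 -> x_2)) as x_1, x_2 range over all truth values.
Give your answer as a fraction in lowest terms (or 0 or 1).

Take x_1 = 1/2, x_2 = 1/2:
!x_2 = !1/2 = 1/2
x_2 -> !x_2 = 1/2 -> 1/2 = 1
!x_1 = !1/2 = 1/2
!x_1 || x_2 = 1/2 || 1/2 = 1/2
(x_2 -> !x_2) -> (!x_1 || x_2) = 1 -> 1/2 = 1/2
x_2 -> x_2 = 1/2 -> 1/2 = 1
x_2 <-> (x_2 -> x_2) = 1/2 <-> 1 = 1/2
!(x_2 <-> (x_2 -> x_2)) = !1/2 = 1/2
((x_2 -> !x_2) -> (!x_1 || x_2)) || !(x_2 <-> (x_2 -> x_2)) = 1/2 || 1/2 = 1/2
No assignment yields a value below 1/2, so this is the minimum.

1/2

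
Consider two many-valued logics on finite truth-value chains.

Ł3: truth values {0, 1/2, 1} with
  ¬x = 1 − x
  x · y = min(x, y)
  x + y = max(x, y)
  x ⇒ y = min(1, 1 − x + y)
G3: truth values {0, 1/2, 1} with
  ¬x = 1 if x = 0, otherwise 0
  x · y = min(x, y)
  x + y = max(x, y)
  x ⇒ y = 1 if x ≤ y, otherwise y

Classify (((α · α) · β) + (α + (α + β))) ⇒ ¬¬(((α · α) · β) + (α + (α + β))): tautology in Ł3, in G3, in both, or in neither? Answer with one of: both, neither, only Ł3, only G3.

both

In Ł3: every assignment gives 1 — tautology.
In G3: every assignment gives 1 — tautology.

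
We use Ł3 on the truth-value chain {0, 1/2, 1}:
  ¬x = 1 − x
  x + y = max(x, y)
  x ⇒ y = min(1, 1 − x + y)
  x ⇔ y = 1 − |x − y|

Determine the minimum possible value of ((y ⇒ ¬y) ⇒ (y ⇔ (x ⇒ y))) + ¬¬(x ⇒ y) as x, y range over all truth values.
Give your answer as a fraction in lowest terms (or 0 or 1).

1/2

Take x = 1/2, y = 0:
¬y = ¬0 = 1
y ⇒ ¬y = 0 ⇒ 1 = 1
x ⇒ y = 1/2 ⇒ 0 = 1/2
y ⇔ (x ⇒ y) = 0 ⇔ 1/2 = 1/2
(y ⇒ ¬y) ⇒ (y ⇔ (x ⇒ y)) = 1 ⇒ 1/2 = 1/2
x ⇒ y = 1/2 ⇒ 0 = 1/2
¬(x ⇒ y) = ¬1/2 = 1/2
¬¬(x ⇒ y) = ¬1/2 = 1/2
((y ⇒ ¬y) ⇒ (y ⇔ (x ⇒ y))) + ¬¬(x ⇒ y) = 1/2 + 1/2 = 1/2
No assignment yields a value below 1/2, so this is the minimum.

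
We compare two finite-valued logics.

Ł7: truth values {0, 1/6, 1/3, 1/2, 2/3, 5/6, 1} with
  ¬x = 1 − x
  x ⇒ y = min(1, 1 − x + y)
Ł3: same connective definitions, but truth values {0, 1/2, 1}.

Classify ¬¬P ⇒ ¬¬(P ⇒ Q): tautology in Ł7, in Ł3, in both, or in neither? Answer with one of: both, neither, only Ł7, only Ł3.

neither

In Ł7: at P = 2/3, Q = 0 the value is 2/3 — not a tautology.
In Ł3: at P = 1, Q = 0 the value is 0 — not a tautology.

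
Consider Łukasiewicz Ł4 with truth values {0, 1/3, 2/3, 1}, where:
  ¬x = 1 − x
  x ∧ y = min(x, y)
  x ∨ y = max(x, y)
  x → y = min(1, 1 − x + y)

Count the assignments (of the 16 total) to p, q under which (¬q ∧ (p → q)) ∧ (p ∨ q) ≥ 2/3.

1

p = 0, q = 0 ↦ 0  <
p = 0, q = 1/3 ↦ 1/3  <
p = 0, q = 2/3 ↦ 1/3  <
p = 0, q = 1 ↦ 0  <
p = 1/3, q = 0 ↦ 1/3  <
p = 1/3, q = 1/3 ↦ 1/3  <
p = 1/3, q = 2/3 ↦ 1/3  <
p = 1/3, q = 1 ↦ 0  <
p = 2/3, q = 0 ↦ 1/3  <
p = 2/3, q = 1/3 ↦ 2/3  ≥
p = 2/3, q = 2/3 ↦ 1/3  <
p = 2/3, q = 1 ↦ 0  <
p = 1, q = 0 ↦ 0  <
p = 1, q = 1/3 ↦ 1/3  <
p = 1, q = 2/3 ↦ 1/3  <
p = 1, q = 1 ↦ 0  <
So 1 of the 16 assignments meets the threshold.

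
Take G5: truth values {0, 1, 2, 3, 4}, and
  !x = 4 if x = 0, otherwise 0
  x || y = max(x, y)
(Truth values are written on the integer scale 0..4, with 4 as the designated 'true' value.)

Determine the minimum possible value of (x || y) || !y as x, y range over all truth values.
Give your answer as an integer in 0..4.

1

Take x = 0, y = 1:
x || y = 0 || 1 = 1
!y = !1 = 0
(x || y) || !y = 1 || 0 = 1
No assignment yields a value below 1, so this is the minimum.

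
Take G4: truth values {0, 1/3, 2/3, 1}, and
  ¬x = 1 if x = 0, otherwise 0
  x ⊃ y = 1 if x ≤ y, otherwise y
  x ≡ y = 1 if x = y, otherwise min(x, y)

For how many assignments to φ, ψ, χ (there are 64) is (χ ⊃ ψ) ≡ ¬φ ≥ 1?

19

value 1: 19 assignments (counts)
value 2/3: 1 assignment
value 1/3: 2 assignments
value 0: 42 assignments
So 19 of the 64 assignments meet the threshold.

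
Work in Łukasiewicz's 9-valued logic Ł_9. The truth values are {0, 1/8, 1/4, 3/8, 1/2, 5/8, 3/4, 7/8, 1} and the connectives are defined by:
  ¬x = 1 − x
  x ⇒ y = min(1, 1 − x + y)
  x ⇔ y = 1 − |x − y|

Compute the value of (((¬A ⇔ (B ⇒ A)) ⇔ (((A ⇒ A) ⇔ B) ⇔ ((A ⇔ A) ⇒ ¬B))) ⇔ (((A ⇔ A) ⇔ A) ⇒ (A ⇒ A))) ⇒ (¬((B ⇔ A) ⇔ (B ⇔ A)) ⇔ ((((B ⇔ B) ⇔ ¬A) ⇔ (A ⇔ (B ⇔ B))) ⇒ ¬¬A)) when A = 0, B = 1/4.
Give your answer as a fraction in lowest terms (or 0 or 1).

¬A = ¬0 = 1
B ⇒ A = 1/4 ⇒ 0 = 3/4
¬A ⇔ (B ⇒ A) = 1 ⇔ 3/4 = 3/4
A ⇒ A = 0 ⇒ 0 = 1
(A ⇒ A) ⇔ B = 1 ⇔ 1/4 = 1/4
A ⇔ A = 0 ⇔ 0 = 1
¬B = ¬1/4 = 3/4
(A ⇔ A) ⇒ ¬B = 1 ⇒ 3/4 = 3/4
((A ⇒ A) ⇔ B) ⇔ ((A ⇔ A) ⇒ ¬B) = 1/4 ⇔ 3/4 = 1/2
(¬A ⇔ (B ⇒ A)) ⇔ (((A ⇒ A) ⇔ B) ⇔ ((A ⇔ A) ⇒ ¬B)) = 3/4 ⇔ 1/2 = 3/4
A ⇔ A = 0 ⇔ 0 = 1
(A ⇔ A) ⇔ A = 1 ⇔ 0 = 0
A ⇒ A = 0 ⇒ 0 = 1
((A ⇔ A) ⇔ A) ⇒ (A ⇒ A) = 0 ⇒ 1 = 1
((¬A ⇔ (B ⇒ A)) ⇔ (((A ⇒ A) ⇔ B) ⇔ ((A ⇔ A) ⇒ ¬B))) ⇔ (((A ⇔ A) ⇔ A) ⇒ (A ⇒ A)) = 3/4 ⇔ 1 = 3/4
B ⇔ A = 1/4 ⇔ 0 = 3/4
B ⇔ A = 1/4 ⇔ 0 = 3/4
(B ⇔ A) ⇔ (B ⇔ A) = 3/4 ⇔ 3/4 = 1
¬((B ⇔ A) ⇔ (B ⇔ A)) = ¬1 = 0
B ⇔ B = 1/4 ⇔ 1/4 = 1
¬A = ¬0 = 1
(B ⇔ B) ⇔ ¬A = 1 ⇔ 1 = 1
B ⇔ B = 1/4 ⇔ 1/4 = 1
A ⇔ (B ⇔ B) = 0 ⇔ 1 = 0
((B ⇔ B) ⇔ ¬A) ⇔ (A ⇔ (B ⇔ B)) = 1 ⇔ 0 = 0
¬A = ¬0 = 1
¬¬A = ¬1 = 0
(((B ⇔ B) ⇔ ¬A) ⇔ (A ⇔ (B ⇔ B))) ⇒ ¬¬A = 0 ⇒ 0 = 1
¬((B ⇔ A) ⇔ (B ⇔ A)) ⇔ ((((B ⇔ B) ⇔ ¬A) ⇔ (A ⇔ (B ⇔ B))) ⇒ ¬¬A) = 0 ⇔ 1 = 0
(((¬A ⇔ (B ⇒ A)) ⇔ (((A ⇒ A) ⇔ B) ⇔ ((A ⇔ A) ⇒ ¬B))) ⇔ (((A ⇔ A) ⇔ A) ⇒ (A ⇒ A))) ⇒ (¬((B ⇔ A) ⇔ (B ⇔ A)) ⇔ ((((B ⇔ B) ⇔ ¬A) ⇔ (A ⇔ (B ⇔ B))) ⇒ ¬¬A)) = 3/4 ⇒ 0 = 1/4

1/4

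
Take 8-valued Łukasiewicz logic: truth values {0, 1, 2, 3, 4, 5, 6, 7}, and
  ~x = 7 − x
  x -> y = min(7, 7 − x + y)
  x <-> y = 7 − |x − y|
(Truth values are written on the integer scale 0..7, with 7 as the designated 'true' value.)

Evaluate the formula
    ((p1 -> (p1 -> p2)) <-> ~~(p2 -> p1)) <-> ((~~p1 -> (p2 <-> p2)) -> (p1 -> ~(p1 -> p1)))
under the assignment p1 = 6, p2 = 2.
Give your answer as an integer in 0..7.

p1 -> p2 = 6 -> 2 = 3
p1 -> (p1 -> p2) = 6 -> 3 = 4
p2 -> p1 = 2 -> 6 = 7
~(p2 -> p1) = ~7 = 0
~~(p2 -> p1) = ~0 = 7
(p1 -> (p1 -> p2)) <-> ~~(p2 -> p1) = 4 <-> 7 = 4
~p1 = ~6 = 1
~~p1 = ~1 = 6
p2 <-> p2 = 2 <-> 2 = 7
~~p1 -> (p2 <-> p2) = 6 -> 7 = 7
p1 -> p1 = 6 -> 6 = 7
~(p1 -> p1) = ~7 = 0
p1 -> ~(p1 -> p1) = 6 -> 0 = 1
(~~p1 -> (p2 <-> p2)) -> (p1 -> ~(p1 -> p1)) = 7 -> 1 = 1
((p1 -> (p1 -> p2)) <-> ~~(p2 -> p1)) <-> ((~~p1 -> (p2 <-> p2)) -> (p1 -> ~(p1 -> p1))) = 4 <-> 1 = 4

4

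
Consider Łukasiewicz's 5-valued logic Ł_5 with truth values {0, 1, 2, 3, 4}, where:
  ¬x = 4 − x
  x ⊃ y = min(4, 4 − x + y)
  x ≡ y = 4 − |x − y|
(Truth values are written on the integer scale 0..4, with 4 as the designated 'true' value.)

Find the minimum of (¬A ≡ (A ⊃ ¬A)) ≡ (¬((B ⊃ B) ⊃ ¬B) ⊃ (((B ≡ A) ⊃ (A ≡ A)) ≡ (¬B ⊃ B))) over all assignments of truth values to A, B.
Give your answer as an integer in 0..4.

2

Take A = 2, B = 0:
¬A = ¬2 = 2
¬A = ¬2 = 2
A ⊃ ¬A = 2 ⊃ 2 = 4
¬A ≡ (A ⊃ ¬A) = 2 ≡ 4 = 2
B ⊃ B = 0 ⊃ 0 = 4
¬B = ¬0 = 4
(B ⊃ B) ⊃ ¬B = 4 ⊃ 4 = 4
¬((B ⊃ B) ⊃ ¬B) = ¬4 = 0
B ≡ A = 0 ≡ 2 = 2
A ≡ A = 2 ≡ 2 = 4
(B ≡ A) ⊃ (A ≡ A) = 2 ⊃ 4 = 4
¬B = ¬0 = 4
¬B ⊃ B = 4 ⊃ 0 = 0
((B ≡ A) ⊃ (A ≡ A)) ≡ (¬B ⊃ B) = 4 ≡ 0 = 0
¬((B ⊃ B) ⊃ ¬B) ⊃ (((B ≡ A) ⊃ (A ≡ A)) ≡ (¬B ⊃ B)) = 0 ⊃ 0 = 4
(¬A ≡ (A ⊃ ¬A)) ≡ (¬((B ⊃ B) ⊃ ¬B) ⊃ (((B ≡ A) ⊃ (A ≡ A)) ≡ (¬B ⊃ B))) = 2 ≡ 4 = 2
No assignment yields a value below 2, so this is the minimum.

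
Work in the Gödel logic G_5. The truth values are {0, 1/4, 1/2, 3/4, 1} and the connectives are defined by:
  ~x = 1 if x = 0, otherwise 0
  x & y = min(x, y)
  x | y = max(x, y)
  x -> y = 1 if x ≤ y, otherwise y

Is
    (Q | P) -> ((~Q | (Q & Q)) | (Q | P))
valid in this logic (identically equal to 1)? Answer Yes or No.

At P = 1/2, Q = 1/2, for instance:
Q | P = 1/2 | 1/2 = 1/2
~Q = ~1/2 = 0
Q & Q = 1/2 & 1/2 = 1/2
~Q | (Q & Q) = 0 | 1/2 = 1/2
(~Q | (Q & Q)) | (Q | P) = 1/2 | 1/2 = 1/2
(Q | P) -> ((~Q | (Q & Q)) | (Q | P)) = 1/2 -> 1/2 = 1
and checking the remaining 24 assignments likewise gives ≥ 1 in every case.

Yes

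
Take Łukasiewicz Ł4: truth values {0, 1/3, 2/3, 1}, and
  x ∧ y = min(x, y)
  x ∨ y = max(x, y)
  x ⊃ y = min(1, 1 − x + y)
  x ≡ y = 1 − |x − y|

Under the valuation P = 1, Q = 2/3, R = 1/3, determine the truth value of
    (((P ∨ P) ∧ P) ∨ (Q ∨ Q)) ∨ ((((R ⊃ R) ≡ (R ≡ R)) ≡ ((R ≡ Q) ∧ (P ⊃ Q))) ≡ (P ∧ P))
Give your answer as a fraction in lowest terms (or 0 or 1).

1

P ∨ P = 1 ∨ 1 = 1
(P ∨ P) ∧ P = 1 ∧ 1 = 1
Q ∨ Q = 2/3 ∨ 2/3 = 2/3
((P ∨ P) ∧ P) ∨ (Q ∨ Q) = 1 ∨ 2/3 = 1
R ⊃ R = 1/3 ⊃ 1/3 = 1
R ≡ R = 1/3 ≡ 1/3 = 1
(R ⊃ R) ≡ (R ≡ R) = 1 ≡ 1 = 1
R ≡ Q = 1/3 ≡ 2/3 = 2/3
P ⊃ Q = 1 ⊃ 2/3 = 2/3
(R ≡ Q) ∧ (P ⊃ Q) = 2/3 ∧ 2/3 = 2/3
((R ⊃ R) ≡ (R ≡ R)) ≡ ((R ≡ Q) ∧ (P ⊃ Q)) = 1 ≡ 2/3 = 2/3
P ∧ P = 1 ∧ 1 = 1
(((R ⊃ R) ≡ (R ≡ R)) ≡ ((R ≡ Q) ∧ (P ⊃ Q))) ≡ (P ∧ P) = 2/3 ≡ 1 = 2/3
(((P ∨ P) ∧ P) ∨ (Q ∨ Q)) ∨ ((((R ⊃ R) ≡ (R ≡ R)) ≡ ((R ≡ Q) ∧ (P ⊃ Q))) ≡ (P ∧ P)) = 1 ∨ 2/3 = 1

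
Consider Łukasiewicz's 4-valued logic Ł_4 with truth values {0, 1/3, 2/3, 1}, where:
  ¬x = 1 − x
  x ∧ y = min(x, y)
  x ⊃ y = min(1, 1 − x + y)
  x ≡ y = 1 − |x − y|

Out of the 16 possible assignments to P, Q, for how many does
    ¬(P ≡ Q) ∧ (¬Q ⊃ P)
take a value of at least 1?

P = 0, Q = 0 ↦ 0  <
P = 0, Q = 1/3 ↦ 1/3  <
P = 0, Q = 2/3 ↦ 2/3  <
P = 0, Q = 1 ↦ 1  ≥
P = 1/3, Q = 0 ↦ 1/3  <
P = 1/3, Q = 1/3 ↦ 0  <
P = 1/3, Q = 2/3 ↦ 1/3  <
P = 1/3, Q = 1 ↦ 2/3  <
P = 2/3, Q = 0 ↦ 2/3  <
P = 2/3, Q = 1/3 ↦ 1/3  <
P = 2/3, Q = 2/3 ↦ 0  <
P = 2/3, Q = 1 ↦ 1/3  <
P = 1, Q = 0 ↦ 1  ≥
P = 1, Q = 1/3 ↦ 2/3  <
P = 1, Q = 2/3 ↦ 1/3  <
P = 1, Q = 1 ↦ 0  <
So 2 of the 16 assignments meet the threshold.

2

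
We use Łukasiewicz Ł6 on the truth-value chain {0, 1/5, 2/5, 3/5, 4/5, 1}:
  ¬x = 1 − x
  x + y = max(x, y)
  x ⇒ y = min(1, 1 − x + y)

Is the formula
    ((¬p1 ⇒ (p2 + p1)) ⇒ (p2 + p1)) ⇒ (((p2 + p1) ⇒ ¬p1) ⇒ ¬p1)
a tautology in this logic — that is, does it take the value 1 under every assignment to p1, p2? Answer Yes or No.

At p1 = 1, p2 = 3/5, for instance:
¬p1 = ¬1 = 0
p2 + p1 = 3/5 + 1 = 1
¬p1 ⇒ (p2 + p1) = 0 ⇒ 1 = 1
(¬p1 ⇒ (p2 + p1)) ⇒ (p2 + p1) = 1 ⇒ 1 = 1
(p2 + p1) ⇒ ¬p1 = 1 ⇒ 0 = 0
((p2 + p1) ⇒ ¬p1) ⇒ ¬p1 = 0 ⇒ 0 = 1
((¬p1 ⇒ (p2 + p1)) ⇒ (p2 + p1)) ⇒ (((p2 + p1) ⇒ ¬p1) ⇒ ¬p1) = 1 ⇒ 1 = 1
and checking the remaining 35 assignments likewise gives ≥ 1 in every case.

Yes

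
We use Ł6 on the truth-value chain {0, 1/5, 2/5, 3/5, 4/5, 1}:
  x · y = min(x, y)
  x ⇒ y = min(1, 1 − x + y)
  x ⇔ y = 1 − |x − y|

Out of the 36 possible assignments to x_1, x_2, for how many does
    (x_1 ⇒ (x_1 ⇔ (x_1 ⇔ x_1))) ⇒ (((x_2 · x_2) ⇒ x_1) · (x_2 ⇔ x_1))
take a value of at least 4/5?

16

value 1: 6 assignments (counts)
value 4/5: 10 assignments (counts)
value 3/5: 8 assignments
value 2/5: 6 assignments
value 1/5: 4 assignments
value 0: 2 assignments
So 16 of the 36 assignments meet the threshold.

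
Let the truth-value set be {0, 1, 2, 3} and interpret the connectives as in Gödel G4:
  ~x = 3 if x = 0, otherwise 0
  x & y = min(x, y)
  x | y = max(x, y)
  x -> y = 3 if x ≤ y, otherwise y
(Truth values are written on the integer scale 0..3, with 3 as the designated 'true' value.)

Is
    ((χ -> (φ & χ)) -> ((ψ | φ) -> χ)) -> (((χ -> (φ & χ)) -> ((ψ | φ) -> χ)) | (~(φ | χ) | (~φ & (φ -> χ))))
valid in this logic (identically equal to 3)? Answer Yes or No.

Yes

At φ = 1, ψ = 2, χ = 0, for instance:
φ & χ = 1 & 0 = 0
χ -> (φ & χ) = 0 -> 0 = 3
ψ | φ = 2 | 1 = 2
(ψ | φ) -> χ = 2 -> 0 = 0
(χ -> (φ & χ)) -> ((ψ | φ) -> χ) = 3 -> 0 = 0
φ | χ = 1 | 0 = 1
~(φ | χ) = ~1 = 0
~φ = ~1 = 0
φ -> χ = 1 -> 0 = 0
~φ & (φ -> χ) = 0 & 0 = 0
~(φ | χ) | (~φ & (φ -> χ)) = 0 | 0 = 0
((χ -> (φ & χ)) -> ((ψ | φ) -> χ)) | (~(φ | χ) | (~φ & (φ -> χ))) = 0 | 0 = 0
((χ -> (φ & χ)) -> ((ψ | φ) -> χ)) -> (((χ -> (φ & χ)) -> ((ψ | φ) -> χ)) | (~(φ | χ) | (~φ & (φ -> χ)))) = 0 -> 0 = 3
and checking the remaining 63 assignments likewise gives ≥ 3 in every case.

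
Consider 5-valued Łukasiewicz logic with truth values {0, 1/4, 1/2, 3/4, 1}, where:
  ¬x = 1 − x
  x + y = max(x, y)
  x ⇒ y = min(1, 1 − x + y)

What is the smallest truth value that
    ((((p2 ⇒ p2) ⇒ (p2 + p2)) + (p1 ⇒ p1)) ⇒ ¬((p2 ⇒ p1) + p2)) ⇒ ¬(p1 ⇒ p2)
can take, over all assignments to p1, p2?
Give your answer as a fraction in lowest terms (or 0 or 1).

1/2

Take p1 = 0, p2 = 1/2:
p2 ⇒ p2 = 1/2 ⇒ 1/2 = 1
p2 + p2 = 1/2 + 1/2 = 1/2
(p2 ⇒ p2) ⇒ (p2 + p2) = 1 ⇒ 1/2 = 1/2
p1 ⇒ p1 = 0 ⇒ 0 = 1
((p2 ⇒ p2) ⇒ (p2 + p2)) + (p1 ⇒ p1) = 1/2 + 1 = 1
p2 ⇒ p1 = 1/2 ⇒ 0 = 1/2
(p2 ⇒ p1) + p2 = 1/2 + 1/2 = 1/2
¬((p2 ⇒ p1) + p2) = ¬1/2 = 1/2
(((p2 ⇒ p2) ⇒ (p2 + p2)) + (p1 ⇒ p1)) ⇒ ¬((p2 ⇒ p1) + p2) = 1 ⇒ 1/2 = 1/2
p1 ⇒ p2 = 0 ⇒ 1/2 = 1
¬(p1 ⇒ p2) = ¬1 = 0
((((p2 ⇒ p2) ⇒ (p2 + p2)) + (p1 ⇒ p1)) ⇒ ¬((p2 ⇒ p1) + p2)) ⇒ ¬(p1 ⇒ p2) = 1/2 ⇒ 0 = 1/2
No assignment yields a value below 1/2, so this is the minimum.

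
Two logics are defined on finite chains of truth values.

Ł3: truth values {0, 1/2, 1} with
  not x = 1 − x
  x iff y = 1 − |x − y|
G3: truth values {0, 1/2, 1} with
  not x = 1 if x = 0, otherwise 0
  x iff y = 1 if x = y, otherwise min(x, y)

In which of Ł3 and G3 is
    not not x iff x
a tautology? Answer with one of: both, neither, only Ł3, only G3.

only Ł3

In Ł3: every assignment gives 1 — tautology.
In G3: at x = 1/2 the value is 1/2 — not a tautology.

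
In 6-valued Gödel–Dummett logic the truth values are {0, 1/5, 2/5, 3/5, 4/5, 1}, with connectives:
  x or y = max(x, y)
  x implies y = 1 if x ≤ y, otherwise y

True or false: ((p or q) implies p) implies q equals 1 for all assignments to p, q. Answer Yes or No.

Counterexample: take p = 0, q = 0.
p or q = 0 or 0 = 0
(p or q) implies p = 0 implies 0 = 1
((p or q) implies p) implies q = 1 implies 0 = 0
This gives 0 ≠ 1.

No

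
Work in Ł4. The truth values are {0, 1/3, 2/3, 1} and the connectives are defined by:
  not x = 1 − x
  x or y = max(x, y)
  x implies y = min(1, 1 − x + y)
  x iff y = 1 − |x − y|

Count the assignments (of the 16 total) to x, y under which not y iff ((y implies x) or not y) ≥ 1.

x = 0, y = 0 ↦ 1  ≥
x = 0, y = 1/3 ↦ 1  ≥
x = 0, y = 2/3 ↦ 1  ≥
x = 0, y = 1 ↦ 1  ≥
x = 1/3, y = 0 ↦ 1  ≥
x = 1/3, y = 1/3 ↦ 2/3  <
x = 1/3, y = 2/3 ↦ 2/3  <
x = 1/3, y = 1 ↦ 2/3  <
x = 2/3, y = 0 ↦ 1  ≥
x = 2/3, y = 1/3 ↦ 2/3  <
x = 2/3, y = 2/3 ↦ 1/3  <
x = 2/3, y = 1 ↦ 1/3  <
x = 1, y = 0 ↦ 1  ≥
x = 1, y = 1/3 ↦ 2/3  <
x = 1, y = 2/3 ↦ 1/3  <
x = 1, y = 1 ↦ 0  <
So 7 of the 16 assignments meet the threshold.

7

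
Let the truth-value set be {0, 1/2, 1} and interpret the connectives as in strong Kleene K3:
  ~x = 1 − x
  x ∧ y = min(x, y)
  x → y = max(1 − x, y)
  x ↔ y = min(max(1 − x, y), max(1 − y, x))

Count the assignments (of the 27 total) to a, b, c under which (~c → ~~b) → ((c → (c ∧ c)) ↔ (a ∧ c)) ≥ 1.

6

value 1: 6 assignments (counts)
value 1/2: 15 assignments
value 0: 6 assignments
So 6 of the 27 assignments meet the threshold.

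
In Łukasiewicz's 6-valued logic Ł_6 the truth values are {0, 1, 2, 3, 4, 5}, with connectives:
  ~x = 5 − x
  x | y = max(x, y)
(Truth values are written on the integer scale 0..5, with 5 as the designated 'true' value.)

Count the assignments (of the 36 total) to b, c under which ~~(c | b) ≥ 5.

11

value 5: 11 assignments (counts)
value 4: 9 assignments
value 3: 7 assignments
value 2: 5 assignments
value 1: 3 assignments
value 0: 1 assignment
So 11 of the 36 assignments meet the threshold.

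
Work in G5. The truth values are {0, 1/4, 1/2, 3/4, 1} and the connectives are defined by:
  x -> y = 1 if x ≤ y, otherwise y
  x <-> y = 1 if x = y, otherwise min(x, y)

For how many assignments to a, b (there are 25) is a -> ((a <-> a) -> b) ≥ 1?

value 1: 15 assignments (counts)
value 3/4: 1 assignment
value 1/2: 2 assignments
value 1/4: 3 assignments
value 0: 4 assignments
So 15 of the 25 assignments meet the threshold.

15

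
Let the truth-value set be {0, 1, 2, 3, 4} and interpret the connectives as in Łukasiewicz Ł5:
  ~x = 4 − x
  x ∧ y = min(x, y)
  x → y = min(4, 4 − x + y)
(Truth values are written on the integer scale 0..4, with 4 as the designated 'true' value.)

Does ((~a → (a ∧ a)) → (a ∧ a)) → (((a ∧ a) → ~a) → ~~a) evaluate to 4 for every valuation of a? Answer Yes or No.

No

Counterexample: take a = 0.
~a = ~0 = 4
a ∧ a = 0 ∧ 0 = 0
~a → (a ∧ a) = 4 → 0 = 0
a ∧ a = 0 ∧ 0 = 0
(~a → (a ∧ a)) → (a ∧ a) = 0 → 0 = 4
a ∧ a = 0 ∧ 0 = 0
~a = ~0 = 4
(a ∧ a) → ~a = 0 → 4 = 4
~a = ~0 = 4
~~a = ~4 = 0
((a ∧ a) → ~a) → ~~a = 4 → 0 = 0
((~a → (a ∧ a)) → (a ∧ a)) → (((a ∧ a) → ~a) → ~~a) = 4 → 0 = 0
This gives 0 ≠ 4.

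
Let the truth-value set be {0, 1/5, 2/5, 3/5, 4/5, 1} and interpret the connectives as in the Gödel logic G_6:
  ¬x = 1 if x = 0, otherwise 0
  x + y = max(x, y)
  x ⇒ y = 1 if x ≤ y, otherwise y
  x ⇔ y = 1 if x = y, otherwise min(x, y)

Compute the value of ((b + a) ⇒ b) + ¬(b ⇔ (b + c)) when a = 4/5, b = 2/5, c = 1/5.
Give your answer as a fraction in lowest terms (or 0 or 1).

2/5

b + a = 2/5 + 4/5 = 4/5
(b + a) ⇒ b = 4/5 ⇒ 2/5 = 2/5
b + c = 2/5 + 1/5 = 2/5
b ⇔ (b + c) = 2/5 ⇔ 2/5 = 1
¬(b ⇔ (b + c)) = ¬1 = 0
((b + a) ⇒ b) + ¬(b ⇔ (b + c)) = 2/5 + 0 = 2/5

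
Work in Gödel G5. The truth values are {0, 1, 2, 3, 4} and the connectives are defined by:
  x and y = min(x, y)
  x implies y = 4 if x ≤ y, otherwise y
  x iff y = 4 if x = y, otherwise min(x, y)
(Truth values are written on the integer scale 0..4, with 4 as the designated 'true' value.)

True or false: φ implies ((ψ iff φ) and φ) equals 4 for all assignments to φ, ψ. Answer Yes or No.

No

Counterexample: take φ = 1, ψ = 0.
ψ iff φ = 0 iff 1 = 0
(ψ iff φ) and φ = 0 and 1 = 0
φ implies ((ψ iff φ) and φ) = 1 implies 0 = 0
This gives 0 ≠ 4.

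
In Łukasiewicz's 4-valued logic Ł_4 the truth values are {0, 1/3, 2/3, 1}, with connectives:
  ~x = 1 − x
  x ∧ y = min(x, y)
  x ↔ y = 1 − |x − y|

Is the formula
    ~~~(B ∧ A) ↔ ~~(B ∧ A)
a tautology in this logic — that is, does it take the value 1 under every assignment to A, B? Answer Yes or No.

Counterexample: take A = 0, B = 0.
B ∧ A = 0 ∧ 0 = 0
~(B ∧ A) = ~0 = 1
~~(B ∧ A) = ~1 = 0
~~~(B ∧ A) = ~0 = 1
B ∧ A = 0 ∧ 0 = 0
~(B ∧ A) = ~0 = 1
~~(B ∧ A) = ~1 = 0
~~~(B ∧ A) ↔ ~~(B ∧ A) = 1 ↔ 0 = 0
This gives 0 ≠ 1.

No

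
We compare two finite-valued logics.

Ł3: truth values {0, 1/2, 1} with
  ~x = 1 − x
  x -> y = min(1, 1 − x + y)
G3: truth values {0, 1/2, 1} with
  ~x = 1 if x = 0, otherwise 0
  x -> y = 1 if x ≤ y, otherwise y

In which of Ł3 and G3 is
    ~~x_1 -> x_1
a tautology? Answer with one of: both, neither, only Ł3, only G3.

only Ł3

In Ł3: every assignment gives 1 — tautology.
In G3: at x_1 = 1/2 the value is 1/2 — not a tautology.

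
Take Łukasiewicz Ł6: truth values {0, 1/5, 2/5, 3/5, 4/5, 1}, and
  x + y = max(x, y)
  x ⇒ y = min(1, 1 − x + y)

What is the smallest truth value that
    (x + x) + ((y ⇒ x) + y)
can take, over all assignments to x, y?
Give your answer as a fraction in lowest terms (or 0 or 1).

3/5

Take x = 0, y = 2/5:
x + x = 0 + 0 = 0
y ⇒ x = 2/5 ⇒ 0 = 3/5
(y ⇒ x) + y = 3/5 + 2/5 = 3/5
(x + x) + ((y ⇒ x) + y) = 0 + 3/5 = 3/5
No assignment yields a value below 3/5, so this is the minimum.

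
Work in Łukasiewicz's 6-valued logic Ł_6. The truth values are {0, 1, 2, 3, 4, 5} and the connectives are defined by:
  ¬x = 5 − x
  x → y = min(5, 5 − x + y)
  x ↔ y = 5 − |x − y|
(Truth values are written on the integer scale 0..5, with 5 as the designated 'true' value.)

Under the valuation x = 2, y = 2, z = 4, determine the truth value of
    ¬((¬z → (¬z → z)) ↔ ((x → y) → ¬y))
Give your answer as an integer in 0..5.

¬z = ¬4 = 1
¬z = ¬4 = 1
¬z → z = 1 → 4 = 5
¬z → (¬z → z) = 1 → 5 = 5
x → y = 2 → 2 = 5
¬y = ¬2 = 3
(x → y) → ¬y = 5 → 3 = 3
(¬z → (¬z → z)) ↔ ((x → y) → ¬y) = 5 ↔ 3 = 3
¬((¬z → (¬z → z)) ↔ ((x → y) → ¬y)) = ¬3 = 2

2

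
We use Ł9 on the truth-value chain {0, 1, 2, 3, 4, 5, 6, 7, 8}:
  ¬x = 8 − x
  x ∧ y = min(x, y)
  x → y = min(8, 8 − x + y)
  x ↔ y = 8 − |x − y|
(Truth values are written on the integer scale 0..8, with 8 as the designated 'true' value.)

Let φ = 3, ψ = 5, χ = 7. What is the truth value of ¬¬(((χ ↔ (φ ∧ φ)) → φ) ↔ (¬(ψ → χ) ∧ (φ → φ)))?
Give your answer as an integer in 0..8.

1

φ ∧ φ = 3 ∧ 3 = 3
χ ↔ (φ ∧ φ) = 7 ↔ 3 = 4
(χ ↔ (φ ∧ φ)) → φ = 4 → 3 = 7
ψ → χ = 5 → 7 = 8
¬(ψ → χ) = ¬8 = 0
φ → φ = 3 → 3 = 8
¬(ψ → χ) ∧ (φ → φ) = 0 ∧ 8 = 0
((χ ↔ (φ ∧ φ)) → φ) ↔ (¬(ψ → χ) ∧ (φ → φ)) = 7 ↔ 0 = 1
¬(((χ ↔ (φ ∧ φ)) → φ) ↔ (¬(ψ → χ) ∧ (φ → φ))) = ¬1 = 7
¬¬(((χ ↔ (φ ∧ φ)) → φ) ↔ (¬(ψ → χ) ∧ (φ → φ))) = ¬7 = 1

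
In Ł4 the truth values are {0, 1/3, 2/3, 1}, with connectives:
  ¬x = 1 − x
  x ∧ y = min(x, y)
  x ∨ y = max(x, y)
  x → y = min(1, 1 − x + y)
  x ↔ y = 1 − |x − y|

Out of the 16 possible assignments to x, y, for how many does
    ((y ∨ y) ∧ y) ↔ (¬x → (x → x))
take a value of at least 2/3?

x = 0, y = 0 ↦ 0  <
x = 0, y = 1/3 ↦ 1/3  <
x = 0, y = 2/3 ↦ 2/3  ≥
x = 0, y = 1 ↦ 1  ≥
x = 1/3, y = 0 ↦ 0  <
x = 1/3, y = 1/3 ↦ 1/3  <
x = 1/3, y = 2/3 ↦ 2/3  ≥
x = 1/3, y = 1 ↦ 1  ≥
x = 2/3, y = 0 ↦ 0  <
x = 2/3, y = 1/3 ↦ 1/3  <
x = 2/3, y = 2/3 ↦ 2/3  ≥
x = 2/3, y = 1 ↦ 1  ≥
x = 1, y = 0 ↦ 0  <
x = 1, y = 1/3 ↦ 1/3  <
x = 1, y = 2/3 ↦ 2/3  ≥
x = 1, y = 1 ↦ 1  ≥
So 8 of the 16 assignments meet the threshold.

8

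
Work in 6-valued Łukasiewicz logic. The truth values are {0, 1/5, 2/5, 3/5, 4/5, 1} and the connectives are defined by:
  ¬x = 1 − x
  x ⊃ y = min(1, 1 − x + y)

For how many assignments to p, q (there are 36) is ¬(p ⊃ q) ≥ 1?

1

value 1: 1 assignment (counts)
value 4/5: 2 assignments
value 3/5: 3 assignments
value 2/5: 4 assignments
value 1/5: 5 assignments
value 0: 21 assignments
So 1 of the 36 assignments meets the threshold.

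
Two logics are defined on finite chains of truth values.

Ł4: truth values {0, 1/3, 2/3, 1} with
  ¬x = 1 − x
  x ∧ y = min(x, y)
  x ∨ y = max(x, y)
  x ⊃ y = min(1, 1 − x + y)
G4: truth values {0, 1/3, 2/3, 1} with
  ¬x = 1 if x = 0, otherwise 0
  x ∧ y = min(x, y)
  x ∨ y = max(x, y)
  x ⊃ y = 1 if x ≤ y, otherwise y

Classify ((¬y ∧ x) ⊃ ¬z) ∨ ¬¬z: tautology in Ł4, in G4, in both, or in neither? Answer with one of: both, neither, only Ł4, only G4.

only G4

In Ł4: at x = 2/3, y = 0, z = 2/3 the value is 2/3 — not a tautology.
In G4: every assignment gives 1 — tautology.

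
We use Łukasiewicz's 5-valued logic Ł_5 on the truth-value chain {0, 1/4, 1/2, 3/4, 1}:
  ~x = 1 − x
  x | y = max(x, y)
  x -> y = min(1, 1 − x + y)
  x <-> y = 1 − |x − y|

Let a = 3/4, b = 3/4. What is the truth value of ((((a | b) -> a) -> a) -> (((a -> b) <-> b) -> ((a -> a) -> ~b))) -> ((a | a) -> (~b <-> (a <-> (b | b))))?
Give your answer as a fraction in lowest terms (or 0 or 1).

3/4

a | b = 3/4 | 3/4 = 3/4
(a | b) -> a = 3/4 -> 3/4 = 1
((a | b) -> a) -> a = 1 -> 3/4 = 3/4
a -> b = 3/4 -> 3/4 = 1
(a -> b) <-> b = 1 <-> 3/4 = 3/4
a -> a = 3/4 -> 3/4 = 1
~b = ~3/4 = 1/4
(a -> a) -> ~b = 1 -> 1/4 = 1/4
((a -> b) <-> b) -> ((a -> a) -> ~b) = 3/4 -> 1/4 = 1/2
(((a | b) -> a) -> a) -> (((a -> b) <-> b) -> ((a -> a) -> ~b)) = 3/4 -> 1/2 = 3/4
a | a = 3/4 | 3/4 = 3/4
~b = ~3/4 = 1/4
b | b = 3/4 | 3/4 = 3/4
a <-> (b | b) = 3/4 <-> 3/4 = 1
~b <-> (a <-> (b | b)) = 1/4 <-> 1 = 1/4
(a | a) -> (~b <-> (a <-> (b | b))) = 3/4 -> 1/4 = 1/2
((((a | b) -> a) -> a) -> (((a -> b) <-> b) -> ((a -> a) -> ~b))) -> ((a | a) -> (~b <-> (a <-> (b | b)))) = 3/4 -> 1/2 = 3/4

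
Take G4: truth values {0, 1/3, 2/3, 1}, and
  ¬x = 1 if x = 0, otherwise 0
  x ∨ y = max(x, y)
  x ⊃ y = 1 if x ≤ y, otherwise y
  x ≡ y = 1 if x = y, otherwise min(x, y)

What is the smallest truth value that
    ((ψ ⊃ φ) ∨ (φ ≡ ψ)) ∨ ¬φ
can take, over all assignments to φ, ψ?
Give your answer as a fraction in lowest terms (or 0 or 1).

1/3

Take φ = 1/3, ψ = 2/3:
ψ ⊃ φ = 2/3 ⊃ 1/3 = 1/3
φ ≡ ψ = 1/3 ≡ 2/3 = 1/3
(ψ ⊃ φ) ∨ (φ ≡ ψ) = 1/3 ∨ 1/3 = 1/3
¬φ = ¬1/3 = 0
((ψ ⊃ φ) ∨ (φ ≡ ψ)) ∨ ¬φ = 1/3 ∨ 0 = 1/3
No assignment yields a value below 1/3, so this is the minimum.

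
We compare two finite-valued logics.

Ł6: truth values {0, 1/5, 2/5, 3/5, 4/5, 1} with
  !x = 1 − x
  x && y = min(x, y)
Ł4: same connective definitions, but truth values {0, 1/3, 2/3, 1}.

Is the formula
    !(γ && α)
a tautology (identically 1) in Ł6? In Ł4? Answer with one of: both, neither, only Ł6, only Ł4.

In Ł6: at α = 1/5, γ = 1/5 the value is 4/5 — not a tautology.
In Ł4: at α = 1/3, γ = 1/3 the value is 2/3 — not a tautology.

neither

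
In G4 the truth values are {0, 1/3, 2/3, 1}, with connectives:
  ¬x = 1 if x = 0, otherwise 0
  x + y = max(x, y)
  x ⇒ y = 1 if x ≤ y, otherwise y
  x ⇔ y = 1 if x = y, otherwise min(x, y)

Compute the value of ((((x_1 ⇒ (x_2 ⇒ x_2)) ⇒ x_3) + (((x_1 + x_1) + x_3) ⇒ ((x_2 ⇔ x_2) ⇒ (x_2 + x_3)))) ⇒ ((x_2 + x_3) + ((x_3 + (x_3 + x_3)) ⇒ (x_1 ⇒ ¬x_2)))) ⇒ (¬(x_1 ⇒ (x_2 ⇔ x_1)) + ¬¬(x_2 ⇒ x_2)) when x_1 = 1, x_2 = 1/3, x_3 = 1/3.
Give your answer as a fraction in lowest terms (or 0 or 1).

1

x_2 ⇒ x_2 = 1/3 ⇒ 1/3 = 1
x_1 ⇒ (x_2 ⇒ x_2) = 1 ⇒ 1 = 1
(x_1 ⇒ (x_2 ⇒ x_2)) ⇒ x_3 = 1 ⇒ 1/3 = 1/3
x_1 + x_1 = 1 + 1 = 1
(x_1 + x_1) + x_3 = 1 + 1/3 = 1
x_2 ⇔ x_2 = 1/3 ⇔ 1/3 = 1
x_2 + x_3 = 1/3 + 1/3 = 1/3
(x_2 ⇔ x_2) ⇒ (x_2 + x_3) = 1 ⇒ 1/3 = 1/3
((x_1 + x_1) + x_3) ⇒ ((x_2 ⇔ x_2) ⇒ (x_2 + x_3)) = 1 ⇒ 1/3 = 1/3
((x_1 ⇒ (x_2 ⇒ x_2)) ⇒ x_3) + (((x_1 + x_1) + x_3) ⇒ ((x_2 ⇔ x_2) ⇒ (x_2 + x_3))) = 1/3 + 1/3 = 1/3
x_2 + x_3 = 1/3 + 1/3 = 1/3
x_3 + x_3 = 1/3 + 1/3 = 1/3
x_3 + (x_3 + x_3) = 1/3 + 1/3 = 1/3
¬x_2 = ¬1/3 = 0
x_1 ⇒ ¬x_2 = 1 ⇒ 0 = 0
(x_3 + (x_3 + x_3)) ⇒ (x_1 ⇒ ¬x_2) = 1/3 ⇒ 0 = 0
(x_2 + x_3) + ((x_3 + (x_3 + x_3)) ⇒ (x_1 ⇒ ¬x_2)) = 1/3 + 0 = 1/3
(((x_1 ⇒ (x_2 ⇒ x_2)) ⇒ x_3) + (((x_1 + x_1) + x_3) ⇒ ((x_2 ⇔ x_2) ⇒ (x_2 + x_3)))) ⇒ ((x_2 + x_3) + ((x_3 + (x_3 + x_3)) ⇒ (x_1 ⇒ ¬x_2))) = 1/3 ⇒ 1/3 = 1
x_2 ⇔ x_1 = 1/3 ⇔ 1 = 1/3
x_1 ⇒ (x_2 ⇔ x_1) = 1 ⇒ 1/3 = 1/3
¬(x_1 ⇒ (x_2 ⇔ x_1)) = ¬1/3 = 0
x_2 ⇒ x_2 = 1/3 ⇒ 1/3 = 1
¬(x_2 ⇒ x_2) = ¬1 = 0
¬¬(x_2 ⇒ x_2) = ¬0 = 1
¬(x_1 ⇒ (x_2 ⇔ x_1)) + ¬¬(x_2 ⇒ x_2) = 0 + 1 = 1
((((x_1 ⇒ (x_2 ⇒ x_2)) ⇒ x_3) + (((x_1 + x_1) + x_3) ⇒ ((x_2 ⇔ x_2) ⇒ (x_2 + x_3)))) ⇒ ((x_2 + x_3) + ((x_3 + (x_3 + x_3)) ⇒ (x_1 ⇒ ¬x_2)))) ⇒ (¬(x_1 ⇒ (x_2 ⇔ x_1)) + ¬¬(x_2 ⇒ x_2)) = 1 ⇒ 1 = 1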